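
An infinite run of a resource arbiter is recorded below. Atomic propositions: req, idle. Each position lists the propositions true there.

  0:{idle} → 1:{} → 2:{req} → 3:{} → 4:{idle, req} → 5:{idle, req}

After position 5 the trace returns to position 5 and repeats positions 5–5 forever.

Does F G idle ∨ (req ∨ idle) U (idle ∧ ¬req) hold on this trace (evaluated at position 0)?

G idle holds at position 4, which is reachable from 0, so F G idle holds.
Walking from position 0: idle ∧ ¬req first holds at position 0, and req ∨ idle holds at every earlier position along the way, so (req ∨ idle) U (idle ∧ ¬req) holds.
At position 0: F G idle is true; (req ∨ idle) U (idle ∧ ¬req) is true; so F G idle ∨ (req ∨ idle) U (idle ∧ ¬req) is true.

Holds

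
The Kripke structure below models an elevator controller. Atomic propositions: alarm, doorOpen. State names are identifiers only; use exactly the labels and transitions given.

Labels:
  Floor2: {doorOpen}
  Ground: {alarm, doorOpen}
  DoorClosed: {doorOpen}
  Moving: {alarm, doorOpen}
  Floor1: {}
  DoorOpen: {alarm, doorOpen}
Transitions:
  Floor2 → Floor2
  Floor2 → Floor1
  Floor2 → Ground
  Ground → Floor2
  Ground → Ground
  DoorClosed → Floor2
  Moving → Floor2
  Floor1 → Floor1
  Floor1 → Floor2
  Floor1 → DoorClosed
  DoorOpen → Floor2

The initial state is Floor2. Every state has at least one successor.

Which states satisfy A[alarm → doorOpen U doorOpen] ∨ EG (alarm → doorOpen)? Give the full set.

States satisfying alarm → doorOpen: {Floor2, Ground, DoorClosed, Moving, Floor1, DoorOpen}.
States satisfying doorOpen: {Floor2, Ground, DoorClosed, Moving, DoorOpen}.
States satisfying A[alarm → doorOpen U doorOpen]: {Floor2, Ground, DoorClosed, Moving, DoorOpen}.
States satisfying EG (alarm → doorOpen): {Floor2, Ground, DoorClosed, Moving, Floor1, DoorOpen}.
States satisfying A[alarm → doorOpen U doorOpen] ∨ EG (alarm → doorOpen): {Floor2, Ground, DoorClosed, Moving, Floor1, DoorOpen}.

{Floor2, Ground, DoorClosed, Moving, Floor1, DoorOpen}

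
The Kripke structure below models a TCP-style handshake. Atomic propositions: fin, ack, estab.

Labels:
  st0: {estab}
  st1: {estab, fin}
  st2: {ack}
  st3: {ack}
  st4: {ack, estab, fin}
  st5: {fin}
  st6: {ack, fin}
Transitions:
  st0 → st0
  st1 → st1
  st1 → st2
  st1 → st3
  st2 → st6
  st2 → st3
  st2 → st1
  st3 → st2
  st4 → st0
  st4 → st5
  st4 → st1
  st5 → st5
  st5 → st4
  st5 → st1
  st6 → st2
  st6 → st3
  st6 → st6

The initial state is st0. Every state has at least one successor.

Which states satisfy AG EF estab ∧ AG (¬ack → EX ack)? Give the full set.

{st1, st2, st3, st6}

States satisfying EF estab: {st0, st1, st2, st3, st4, st5, st6}.
States satisfying AG EF estab: {st0, st1, st2, st3, st4, st5, st6}.
States satisfying ¬ack → EX ack: {st1, st2, st3, st4, st5, st6}.
States satisfying AG (¬ack → EX ack): {st1, st2, st3, st6}.
States satisfying AG EF estab ∧ AG (¬ack → EX ack): {st1, st2, st3, st6}.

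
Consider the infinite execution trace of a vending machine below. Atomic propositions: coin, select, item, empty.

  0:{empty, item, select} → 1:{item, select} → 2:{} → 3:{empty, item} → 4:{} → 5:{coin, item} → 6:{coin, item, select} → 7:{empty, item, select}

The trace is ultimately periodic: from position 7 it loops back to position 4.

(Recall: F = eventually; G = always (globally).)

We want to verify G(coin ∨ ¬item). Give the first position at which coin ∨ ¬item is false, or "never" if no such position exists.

0

At position 0 the labels are {empty, item, select}, so coin ∨ ¬item is false there. This is the first violation.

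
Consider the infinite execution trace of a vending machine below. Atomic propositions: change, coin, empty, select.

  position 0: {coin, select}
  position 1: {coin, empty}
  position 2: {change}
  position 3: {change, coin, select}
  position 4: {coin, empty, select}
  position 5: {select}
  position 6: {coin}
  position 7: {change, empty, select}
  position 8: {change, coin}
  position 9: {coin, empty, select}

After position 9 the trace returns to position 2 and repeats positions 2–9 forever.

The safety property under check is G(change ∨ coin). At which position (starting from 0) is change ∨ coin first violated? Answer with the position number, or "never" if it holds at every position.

Check change ∨ coin at each position in order: 0 ✓, 1 ✓, 2 ✓, 3 ✓, 4 ✓.
At position 5 the labels are {select}, so change ∨ coin is false there. This is the first violation.

5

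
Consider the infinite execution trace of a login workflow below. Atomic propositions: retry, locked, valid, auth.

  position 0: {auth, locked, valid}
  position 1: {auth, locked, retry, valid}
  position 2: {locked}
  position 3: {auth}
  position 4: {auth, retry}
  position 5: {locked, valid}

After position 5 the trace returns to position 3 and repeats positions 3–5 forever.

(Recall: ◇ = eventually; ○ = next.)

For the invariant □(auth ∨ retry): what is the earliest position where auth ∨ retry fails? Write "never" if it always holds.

2

Check auth ∨ retry at each position in order: 0 ✓, 1 ✓.
At position 2 the labels are {locked}, so auth ∨ retry is false there. This is the first violation.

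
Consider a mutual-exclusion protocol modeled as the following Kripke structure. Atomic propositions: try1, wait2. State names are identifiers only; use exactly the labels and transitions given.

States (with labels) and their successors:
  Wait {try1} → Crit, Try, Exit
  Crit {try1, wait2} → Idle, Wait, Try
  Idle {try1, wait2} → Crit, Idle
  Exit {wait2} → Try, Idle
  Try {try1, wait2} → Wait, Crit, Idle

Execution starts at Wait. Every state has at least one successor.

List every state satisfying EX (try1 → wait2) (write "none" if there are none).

{Wait, Crit, Idle, Exit, Try}

States satisfying try1 → wait2: {Crit, Idle, Exit, Try}.
States satisfying EX (try1 → wait2): {Wait, Crit, Idle, Exit, Try}.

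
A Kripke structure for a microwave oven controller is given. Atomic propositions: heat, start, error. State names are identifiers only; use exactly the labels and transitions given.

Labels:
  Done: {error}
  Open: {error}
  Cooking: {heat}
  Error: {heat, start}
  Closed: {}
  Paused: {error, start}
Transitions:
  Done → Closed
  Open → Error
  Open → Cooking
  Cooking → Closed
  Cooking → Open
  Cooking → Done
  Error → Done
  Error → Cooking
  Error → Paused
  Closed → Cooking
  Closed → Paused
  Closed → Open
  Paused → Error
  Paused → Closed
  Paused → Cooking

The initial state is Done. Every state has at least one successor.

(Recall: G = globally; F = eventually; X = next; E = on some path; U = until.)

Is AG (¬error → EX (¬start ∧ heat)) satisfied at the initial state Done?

Violated

States satisfying ¬error → EX (¬start ∧ heat): {Done, Open, Error, Closed, Paused}.
States satisfying AG (¬error → EX (¬start ∧ heat)): ∅.
Cooking is reachable from Done and violates ¬error → EX (¬start ∧ heat), so AG fails at Done.
Done ∉ Sat(AG (¬error → EX (¬start ∧ heat))).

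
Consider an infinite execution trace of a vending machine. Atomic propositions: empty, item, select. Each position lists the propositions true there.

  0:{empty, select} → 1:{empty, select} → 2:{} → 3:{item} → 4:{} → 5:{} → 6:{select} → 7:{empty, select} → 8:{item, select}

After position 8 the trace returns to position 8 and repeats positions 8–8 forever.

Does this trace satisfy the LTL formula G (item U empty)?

No

item U empty must hold at every position from 0 onward. It fails at position 2, so G (item U empty) is false.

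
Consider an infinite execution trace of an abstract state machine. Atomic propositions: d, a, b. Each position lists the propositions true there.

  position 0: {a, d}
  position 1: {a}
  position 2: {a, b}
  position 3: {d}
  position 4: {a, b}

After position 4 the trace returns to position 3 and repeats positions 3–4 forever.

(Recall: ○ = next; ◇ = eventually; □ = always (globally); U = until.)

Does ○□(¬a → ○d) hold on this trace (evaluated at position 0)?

The position after 0 is 1; □(¬a → ○d) is false there.

Violated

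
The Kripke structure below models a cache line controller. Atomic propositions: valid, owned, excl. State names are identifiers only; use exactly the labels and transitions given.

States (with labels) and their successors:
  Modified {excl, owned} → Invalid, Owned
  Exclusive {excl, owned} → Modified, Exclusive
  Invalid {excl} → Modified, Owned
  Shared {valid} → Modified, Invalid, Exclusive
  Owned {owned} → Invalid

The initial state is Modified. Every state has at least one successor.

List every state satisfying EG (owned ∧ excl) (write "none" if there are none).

{Exclusive}

States satisfying owned ∧ excl: {Modified, Exclusive}.
States satisfying EG (owned ∧ excl): {Exclusive}.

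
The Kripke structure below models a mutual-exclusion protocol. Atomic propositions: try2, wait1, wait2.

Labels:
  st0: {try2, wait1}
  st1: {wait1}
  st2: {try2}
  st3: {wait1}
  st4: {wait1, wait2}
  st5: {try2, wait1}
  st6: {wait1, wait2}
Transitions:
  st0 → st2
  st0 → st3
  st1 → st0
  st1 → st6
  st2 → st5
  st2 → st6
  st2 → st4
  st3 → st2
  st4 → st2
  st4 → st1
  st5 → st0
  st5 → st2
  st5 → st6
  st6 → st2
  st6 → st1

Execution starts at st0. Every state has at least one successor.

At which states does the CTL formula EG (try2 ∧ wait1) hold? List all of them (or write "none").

States satisfying try2 ∧ wait1: {st0, st5}.
States satisfying EG (try2 ∧ wait1): ∅.

none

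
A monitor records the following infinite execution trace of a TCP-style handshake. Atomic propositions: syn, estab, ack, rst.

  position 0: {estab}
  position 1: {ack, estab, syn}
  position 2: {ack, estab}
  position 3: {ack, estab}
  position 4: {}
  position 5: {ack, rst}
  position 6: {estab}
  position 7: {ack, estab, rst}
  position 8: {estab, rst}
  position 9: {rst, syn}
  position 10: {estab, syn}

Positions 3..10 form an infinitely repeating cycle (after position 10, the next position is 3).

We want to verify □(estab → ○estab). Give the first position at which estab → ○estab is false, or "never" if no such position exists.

3

Check estab → ○estab at each position in order: 0 ✓, 1 ✓, 2 ✓.
At position 3 the labels are {ack, estab} and the next position 4 has {}, so estab → ○estab is false there. This is the first violation.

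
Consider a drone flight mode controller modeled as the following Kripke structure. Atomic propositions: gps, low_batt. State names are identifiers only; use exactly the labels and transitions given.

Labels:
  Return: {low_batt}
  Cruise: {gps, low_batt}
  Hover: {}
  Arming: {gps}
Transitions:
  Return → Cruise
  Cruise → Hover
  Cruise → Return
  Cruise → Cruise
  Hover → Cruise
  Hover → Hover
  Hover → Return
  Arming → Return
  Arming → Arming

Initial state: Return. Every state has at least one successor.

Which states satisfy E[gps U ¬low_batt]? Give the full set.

{Cruise, Hover, Arming}

States satisfying gps: {Cruise, Arming}.
States satisfying ¬low_batt: {Hover, Arming}.
States satisfying E[gps U ¬low_batt]: {Cruise, Hover, Arming}.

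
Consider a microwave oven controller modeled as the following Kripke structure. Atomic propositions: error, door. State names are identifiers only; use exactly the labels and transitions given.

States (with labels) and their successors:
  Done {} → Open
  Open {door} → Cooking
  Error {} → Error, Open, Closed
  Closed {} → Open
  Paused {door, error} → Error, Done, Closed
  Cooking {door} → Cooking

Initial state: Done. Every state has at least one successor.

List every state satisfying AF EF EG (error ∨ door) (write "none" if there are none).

{Done, Open, Error, Closed, Paused, Cooking}

States satisfying EF EG (error ∨ door): {Done, Open, Error, Closed, Paused, Cooking}.
States satisfying AF EF EG (error ∨ door): {Done, Open, Error, Closed, Paused, Cooking}.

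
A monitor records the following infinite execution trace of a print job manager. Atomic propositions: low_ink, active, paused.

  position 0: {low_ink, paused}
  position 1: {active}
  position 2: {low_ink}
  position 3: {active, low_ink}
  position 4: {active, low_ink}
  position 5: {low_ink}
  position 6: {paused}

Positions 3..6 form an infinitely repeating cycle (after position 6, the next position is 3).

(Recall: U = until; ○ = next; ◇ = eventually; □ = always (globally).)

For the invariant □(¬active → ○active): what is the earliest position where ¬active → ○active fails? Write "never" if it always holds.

5

Check ¬active → ○active at each position in order: 0 ✓, 1 ✓, 2 ✓, 3 ✓, 4 ✓.
At position 5 the labels are {low_ink} and the next position 6 has {paused}, so ¬active → ○active is false there. This is the first violation.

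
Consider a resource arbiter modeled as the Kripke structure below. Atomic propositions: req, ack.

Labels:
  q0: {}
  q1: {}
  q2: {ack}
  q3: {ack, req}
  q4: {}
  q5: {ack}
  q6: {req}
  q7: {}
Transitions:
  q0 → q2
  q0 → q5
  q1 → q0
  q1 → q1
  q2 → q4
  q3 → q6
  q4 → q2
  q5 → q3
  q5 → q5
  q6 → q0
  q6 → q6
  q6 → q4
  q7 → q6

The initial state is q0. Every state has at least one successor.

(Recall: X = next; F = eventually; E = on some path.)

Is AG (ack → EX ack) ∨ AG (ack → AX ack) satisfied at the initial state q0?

Violated

States satisfying ack → EX ack: {q0, q1, q4, q5, q6, q7}.
States satisfying AG (ack → EX ack): ∅.
States satisfying ack → AX ack: {q0, q1, q4, q5, q6, q7}.
States satisfying AG (ack → AX ack): ∅.
States satisfying AG (ack → EX ack) ∨ AG (ack → AX ack): ∅.
q0 ∉ Sat(AG (ack → EX ack) ∨ AG (ack → AX ack)).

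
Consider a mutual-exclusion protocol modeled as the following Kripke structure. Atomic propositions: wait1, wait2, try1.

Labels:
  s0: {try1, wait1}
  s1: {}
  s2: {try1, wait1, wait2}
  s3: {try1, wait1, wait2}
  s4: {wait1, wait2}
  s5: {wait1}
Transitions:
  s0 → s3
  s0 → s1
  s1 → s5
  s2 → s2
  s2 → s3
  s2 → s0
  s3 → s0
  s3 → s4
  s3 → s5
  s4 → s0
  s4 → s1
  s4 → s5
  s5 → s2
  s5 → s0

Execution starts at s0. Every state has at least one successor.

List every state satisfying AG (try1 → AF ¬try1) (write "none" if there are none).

States satisfying try1 → AF ¬try1: {s1, s4, s5}.
States satisfying AG (try1 → AF ¬try1): ∅.

none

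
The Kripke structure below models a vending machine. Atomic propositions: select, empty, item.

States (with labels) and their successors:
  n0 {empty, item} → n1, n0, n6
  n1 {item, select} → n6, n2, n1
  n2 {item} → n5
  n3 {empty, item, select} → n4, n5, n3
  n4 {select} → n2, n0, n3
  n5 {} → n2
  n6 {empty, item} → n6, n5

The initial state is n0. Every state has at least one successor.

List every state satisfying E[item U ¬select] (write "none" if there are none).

States satisfying item: {n0, n1, n2, n3, n6}.
States satisfying ¬select: {n0, n2, n5, n6}.
States satisfying E[item U ¬select]: {n0, n1, n2, n3, n5, n6}.

{n0, n1, n2, n3, n5, n6}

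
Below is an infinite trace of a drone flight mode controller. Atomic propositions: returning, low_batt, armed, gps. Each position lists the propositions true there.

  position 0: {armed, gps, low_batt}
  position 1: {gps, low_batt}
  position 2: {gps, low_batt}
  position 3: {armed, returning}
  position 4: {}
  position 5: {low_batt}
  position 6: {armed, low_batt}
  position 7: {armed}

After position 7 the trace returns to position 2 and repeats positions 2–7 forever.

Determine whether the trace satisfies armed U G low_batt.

No

Walking from position 0: at position 1, G low_batt has not yet held and armed fails, so armed U G low_batt is false.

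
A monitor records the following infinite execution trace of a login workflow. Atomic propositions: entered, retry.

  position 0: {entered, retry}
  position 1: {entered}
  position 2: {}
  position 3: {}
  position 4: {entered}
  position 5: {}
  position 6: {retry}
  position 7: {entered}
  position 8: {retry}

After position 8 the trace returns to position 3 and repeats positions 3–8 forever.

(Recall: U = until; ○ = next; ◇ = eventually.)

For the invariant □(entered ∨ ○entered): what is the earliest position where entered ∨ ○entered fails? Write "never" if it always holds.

Check entered ∨ ○entered at each position in order: 0 ✓, 1 ✓.
At position 2 the labels are {} and the next position 3 has {}, so entered ∨ ○entered is false there. This is the first violation.

2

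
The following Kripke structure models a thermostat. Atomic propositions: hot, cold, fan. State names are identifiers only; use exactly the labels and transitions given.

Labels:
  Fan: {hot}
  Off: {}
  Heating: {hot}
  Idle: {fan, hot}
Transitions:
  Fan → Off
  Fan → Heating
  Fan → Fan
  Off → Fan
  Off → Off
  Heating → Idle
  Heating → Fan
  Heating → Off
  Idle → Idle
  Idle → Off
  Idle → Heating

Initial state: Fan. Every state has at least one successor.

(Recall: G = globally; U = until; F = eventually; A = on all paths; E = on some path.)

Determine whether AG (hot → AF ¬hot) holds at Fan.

States satisfying hot → AF ¬hot: {Off}.
States satisfying AG (hot → AF ¬hot): ∅.
Fan is reachable from Fan and violates hot → AF ¬hot, so AG fails at Fan.
Fan ∉ Sat(AG (hot → AF ¬hot)).

Violated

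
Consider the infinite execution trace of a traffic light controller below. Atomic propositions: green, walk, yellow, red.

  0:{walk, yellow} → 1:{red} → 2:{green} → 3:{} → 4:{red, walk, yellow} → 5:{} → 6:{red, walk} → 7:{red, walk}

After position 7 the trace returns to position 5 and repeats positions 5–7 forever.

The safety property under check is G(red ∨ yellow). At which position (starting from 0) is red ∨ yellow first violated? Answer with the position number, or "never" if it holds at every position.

Check red ∨ yellow at each position in order: 0 ✓, 1 ✓.
At position 2 the labels are {green}, so red ∨ yellow is false there. This is the first violation.

2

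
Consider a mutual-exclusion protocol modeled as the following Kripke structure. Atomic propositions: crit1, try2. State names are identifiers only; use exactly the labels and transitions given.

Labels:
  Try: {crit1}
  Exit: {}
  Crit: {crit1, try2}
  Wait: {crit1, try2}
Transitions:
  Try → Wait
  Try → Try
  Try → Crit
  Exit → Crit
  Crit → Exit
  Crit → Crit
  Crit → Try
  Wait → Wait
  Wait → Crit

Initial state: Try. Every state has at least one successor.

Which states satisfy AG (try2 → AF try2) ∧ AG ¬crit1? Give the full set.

States satisfying try2 → AF try2: {Try, Exit, Crit, Wait}.
States satisfying AG (try2 → AF try2): {Try, Exit, Crit, Wait}.
States satisfying ¬crit1: {Exit}.
States satisfying AG ¬crit1: ∅.
States satisfying AG (try2 → AF try2) ∧ AG ¬crit1: ∅.

none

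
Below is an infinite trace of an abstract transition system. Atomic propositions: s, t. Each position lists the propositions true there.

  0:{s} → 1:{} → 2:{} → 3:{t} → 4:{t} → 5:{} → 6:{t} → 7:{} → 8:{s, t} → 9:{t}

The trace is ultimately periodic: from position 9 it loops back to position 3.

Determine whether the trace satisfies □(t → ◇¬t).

Yes

t → ◇¬t holds at every position 0..9, and those are all positions ever visited, so □(t → ◇¬t) holds.
Positions where t holds: 3, 4, 6, 8, 9.
Check ◇¬t at each: 3→ok, 4→ok, 6→ok, 8→ok, 9→ok.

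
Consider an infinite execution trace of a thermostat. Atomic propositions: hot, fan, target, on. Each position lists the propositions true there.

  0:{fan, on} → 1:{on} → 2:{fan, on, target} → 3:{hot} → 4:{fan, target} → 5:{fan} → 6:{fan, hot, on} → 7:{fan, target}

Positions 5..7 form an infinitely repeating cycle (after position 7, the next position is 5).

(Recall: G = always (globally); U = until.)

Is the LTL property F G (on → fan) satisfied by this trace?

Yes

G (on → fan) holds at position 2, which is reachable from 0, so F G (on → fan) holds.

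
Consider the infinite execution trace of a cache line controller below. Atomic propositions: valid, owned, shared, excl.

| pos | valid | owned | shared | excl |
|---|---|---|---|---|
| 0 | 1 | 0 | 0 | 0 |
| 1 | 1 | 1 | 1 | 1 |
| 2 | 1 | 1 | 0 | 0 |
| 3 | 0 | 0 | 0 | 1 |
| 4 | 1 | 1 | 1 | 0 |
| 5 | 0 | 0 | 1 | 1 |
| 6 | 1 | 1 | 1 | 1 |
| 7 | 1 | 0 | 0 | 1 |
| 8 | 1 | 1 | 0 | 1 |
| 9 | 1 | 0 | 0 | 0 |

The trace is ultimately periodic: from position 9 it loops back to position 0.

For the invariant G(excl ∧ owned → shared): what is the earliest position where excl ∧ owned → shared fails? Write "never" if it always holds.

8

Check excl ∧ owned → shared at each position in order: 0 ✓, 1 ✓, 2 ✓, 3 ✓, 4 ✓, 5 ✓, 6 ✓, 7 ✓.
At position 8 the labels are {excl, owned, valid}, so excl ∧ owned → shared is false there. This is the first violation.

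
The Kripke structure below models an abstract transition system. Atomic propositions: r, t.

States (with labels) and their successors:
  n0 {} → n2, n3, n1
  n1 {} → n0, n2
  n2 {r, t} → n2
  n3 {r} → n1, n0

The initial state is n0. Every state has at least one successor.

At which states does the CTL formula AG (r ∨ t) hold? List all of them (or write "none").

{n2}

States satisfying r ∨ t: {n2, n3}.
States satisfying AG (r ∨ t): {n2}.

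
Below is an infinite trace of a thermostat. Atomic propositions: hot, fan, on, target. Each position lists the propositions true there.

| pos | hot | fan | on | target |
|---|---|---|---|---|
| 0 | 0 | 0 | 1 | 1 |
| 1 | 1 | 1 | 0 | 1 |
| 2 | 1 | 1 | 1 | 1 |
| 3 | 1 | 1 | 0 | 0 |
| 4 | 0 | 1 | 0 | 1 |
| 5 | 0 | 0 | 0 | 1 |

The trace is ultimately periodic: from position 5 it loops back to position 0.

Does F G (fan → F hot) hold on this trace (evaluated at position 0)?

G (fan → F hot) holds at position 0, which is reachable from 0, so F G (fan → F hot) holds.

Yes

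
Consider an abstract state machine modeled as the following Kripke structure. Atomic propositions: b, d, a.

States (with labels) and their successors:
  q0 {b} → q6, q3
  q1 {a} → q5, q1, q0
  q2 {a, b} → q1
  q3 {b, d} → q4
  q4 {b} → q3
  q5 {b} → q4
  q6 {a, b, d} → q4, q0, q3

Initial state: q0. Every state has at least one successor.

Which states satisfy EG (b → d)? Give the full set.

States satisfying b → d: {q1, q3, q6}.
States satisfying EG (b → d): {q1}.

{q1}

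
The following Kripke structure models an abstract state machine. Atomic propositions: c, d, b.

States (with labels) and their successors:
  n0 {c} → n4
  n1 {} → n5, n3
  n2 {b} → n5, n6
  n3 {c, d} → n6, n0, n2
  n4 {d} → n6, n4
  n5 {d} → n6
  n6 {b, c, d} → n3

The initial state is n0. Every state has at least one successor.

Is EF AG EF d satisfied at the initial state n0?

Yes

States satisfying AG EF d: {n0, n1, n2, n3, n4, n5, n6}.
States satisfying EF AG EF d: {n0, n1, n2, n3, n4, n5, n6}.
Some path from n0 reaches a state where AG EF d holds.
n0 ∈ Sat(EF AG EF d).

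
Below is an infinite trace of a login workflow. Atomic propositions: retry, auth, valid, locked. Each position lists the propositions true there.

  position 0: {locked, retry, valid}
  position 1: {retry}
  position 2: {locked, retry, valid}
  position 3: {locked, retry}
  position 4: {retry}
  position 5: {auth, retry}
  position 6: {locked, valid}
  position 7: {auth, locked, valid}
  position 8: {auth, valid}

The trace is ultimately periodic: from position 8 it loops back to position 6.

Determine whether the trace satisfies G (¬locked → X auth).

¬locked → X auth must hold at every position from 0 onward. It fails at position 1, so G (¬locked → X auth) is false.
Positions where ¬locked holds: 1, 4, 5, 8.
Check X auth at each: 1→fails, 4→ok, 5→fails, 8→fails.

Does not hold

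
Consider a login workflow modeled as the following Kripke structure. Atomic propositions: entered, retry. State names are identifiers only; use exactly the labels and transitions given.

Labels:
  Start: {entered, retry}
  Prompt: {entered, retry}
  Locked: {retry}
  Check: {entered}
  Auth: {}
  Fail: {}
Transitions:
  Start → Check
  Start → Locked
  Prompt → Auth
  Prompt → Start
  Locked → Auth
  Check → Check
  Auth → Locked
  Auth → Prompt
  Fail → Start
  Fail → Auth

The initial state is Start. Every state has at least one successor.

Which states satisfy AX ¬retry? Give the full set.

{Locked, Check}

States satisfying ¬retry: {Check, Auth, Fail}.
States satisfying AX ¬retry: {Locked, Check}.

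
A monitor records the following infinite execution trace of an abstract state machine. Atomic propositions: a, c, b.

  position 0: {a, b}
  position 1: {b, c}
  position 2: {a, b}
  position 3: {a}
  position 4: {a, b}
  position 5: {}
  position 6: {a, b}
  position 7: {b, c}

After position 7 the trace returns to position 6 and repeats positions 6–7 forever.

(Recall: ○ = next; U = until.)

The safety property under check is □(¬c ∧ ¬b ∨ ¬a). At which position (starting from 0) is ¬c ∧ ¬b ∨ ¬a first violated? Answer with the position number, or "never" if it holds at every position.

0

At position 0 the labels are {a, b}, so ¬c ∧ ¬b ∨ ¬a is false there. This is the first violation.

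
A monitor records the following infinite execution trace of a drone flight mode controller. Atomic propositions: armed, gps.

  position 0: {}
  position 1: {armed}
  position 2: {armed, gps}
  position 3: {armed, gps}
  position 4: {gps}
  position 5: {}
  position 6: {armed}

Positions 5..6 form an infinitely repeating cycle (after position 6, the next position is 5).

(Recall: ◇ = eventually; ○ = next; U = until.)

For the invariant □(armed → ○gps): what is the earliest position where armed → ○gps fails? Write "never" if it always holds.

6

Check armed → ○gps at each position in order: 0 ✓, 1 ✓, 2 ✓, 3 ✓, 4 ✓, 5 ✓.
At position 6 the labels are {armed} and the next position 5 has {}, so armed → ○gps is false there. This is the first violation.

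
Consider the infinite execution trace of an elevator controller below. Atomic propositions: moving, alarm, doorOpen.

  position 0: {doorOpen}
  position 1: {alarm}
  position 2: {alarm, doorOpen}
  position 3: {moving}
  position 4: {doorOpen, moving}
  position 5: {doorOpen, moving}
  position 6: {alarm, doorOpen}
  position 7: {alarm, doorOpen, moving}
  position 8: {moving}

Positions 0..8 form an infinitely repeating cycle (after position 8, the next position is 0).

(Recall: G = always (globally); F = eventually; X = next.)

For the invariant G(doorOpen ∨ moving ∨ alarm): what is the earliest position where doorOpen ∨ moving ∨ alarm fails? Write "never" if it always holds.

doorOpen ∨ moving ∨ alarm holds at every position 0..8, and those are all the positions the trace ever visits, so the invariant G(doorOpen ∨ moving ∨ alarm) is never violated.

never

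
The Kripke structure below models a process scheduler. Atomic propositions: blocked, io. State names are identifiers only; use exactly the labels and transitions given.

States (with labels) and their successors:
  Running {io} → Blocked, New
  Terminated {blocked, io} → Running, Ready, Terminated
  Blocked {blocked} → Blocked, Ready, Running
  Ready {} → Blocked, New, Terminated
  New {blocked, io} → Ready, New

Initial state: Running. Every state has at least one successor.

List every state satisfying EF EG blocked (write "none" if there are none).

States satisfying EG blocked: {Terminated, Blocked, New}.
States satisfying EF EG blocked: {Running, Terminated, Blocked, Ready, New}.

{Running, Terminated, Blocked, Ready, New}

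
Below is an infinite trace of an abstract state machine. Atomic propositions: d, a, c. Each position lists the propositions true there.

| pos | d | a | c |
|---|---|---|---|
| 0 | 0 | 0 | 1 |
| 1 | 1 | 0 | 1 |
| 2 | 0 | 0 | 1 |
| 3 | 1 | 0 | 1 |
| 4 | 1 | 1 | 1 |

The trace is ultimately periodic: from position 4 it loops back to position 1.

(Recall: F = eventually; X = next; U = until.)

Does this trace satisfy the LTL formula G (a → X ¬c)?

a → X ¬c must hold at every position from 0 onward. It fails at position 4, so G (a → X ¬c) is false.
Positions where a holds: 4.
Check X ¬c at each: 4→fails.

Does not hold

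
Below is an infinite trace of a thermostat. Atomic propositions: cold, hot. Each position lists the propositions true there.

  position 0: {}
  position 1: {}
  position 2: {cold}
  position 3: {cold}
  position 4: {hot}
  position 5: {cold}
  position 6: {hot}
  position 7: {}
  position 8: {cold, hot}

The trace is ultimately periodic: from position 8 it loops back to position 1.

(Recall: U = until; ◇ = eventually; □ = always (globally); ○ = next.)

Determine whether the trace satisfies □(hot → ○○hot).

hot → ○○hot must hold at every position from 0 onward. It fails at position 8, so □(hot → ○○hot) is false.
Positions where hot holds: 4, 6, 8.
Check ○○hot at each: 4→ok, 6→ok, 8→fails.

No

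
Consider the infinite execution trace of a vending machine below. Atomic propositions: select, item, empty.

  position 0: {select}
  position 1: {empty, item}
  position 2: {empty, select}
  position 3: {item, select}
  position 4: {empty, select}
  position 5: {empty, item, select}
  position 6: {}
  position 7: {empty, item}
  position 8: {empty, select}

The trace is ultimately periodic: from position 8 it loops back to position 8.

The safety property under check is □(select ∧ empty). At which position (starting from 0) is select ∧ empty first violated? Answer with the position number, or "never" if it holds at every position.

At position 0 the labels are {select}, so select ∧ empty is false there. This is the first violation.

0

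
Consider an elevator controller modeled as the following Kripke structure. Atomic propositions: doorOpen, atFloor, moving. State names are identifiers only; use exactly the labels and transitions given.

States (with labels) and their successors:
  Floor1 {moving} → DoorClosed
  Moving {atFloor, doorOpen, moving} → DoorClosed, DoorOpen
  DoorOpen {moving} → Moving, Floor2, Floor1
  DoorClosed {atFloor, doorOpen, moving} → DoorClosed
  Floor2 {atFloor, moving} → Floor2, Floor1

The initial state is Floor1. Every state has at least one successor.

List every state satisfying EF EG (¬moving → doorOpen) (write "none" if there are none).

{Floor1, Moving, DoorOpen, DoorClosed, Floor2}

States satisfying EG (¬moving → doorOpen): {Floor1, Moving, DoorOpen, DoorClosed, Floor2}.
States satisfying EF EG (¬moving → doorOpen): {Floor1, Moving, DoorOpen, DoorClosed, Floor2}.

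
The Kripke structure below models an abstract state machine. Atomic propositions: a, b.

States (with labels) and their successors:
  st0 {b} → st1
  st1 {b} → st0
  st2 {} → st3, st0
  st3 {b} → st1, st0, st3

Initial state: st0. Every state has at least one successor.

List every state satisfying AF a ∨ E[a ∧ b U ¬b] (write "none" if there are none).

{st2}

States satisfying a: ∅.
States satisfying AF a: ∅.
States satisfying a ∧ b: ∅.
States satisfying ¬b: {st2}.
States satisfying E[a ∧ b U ¬b]: {st2}.
States satisfying AF a ∨ E[a ∧ b U ¬b]: {st2}.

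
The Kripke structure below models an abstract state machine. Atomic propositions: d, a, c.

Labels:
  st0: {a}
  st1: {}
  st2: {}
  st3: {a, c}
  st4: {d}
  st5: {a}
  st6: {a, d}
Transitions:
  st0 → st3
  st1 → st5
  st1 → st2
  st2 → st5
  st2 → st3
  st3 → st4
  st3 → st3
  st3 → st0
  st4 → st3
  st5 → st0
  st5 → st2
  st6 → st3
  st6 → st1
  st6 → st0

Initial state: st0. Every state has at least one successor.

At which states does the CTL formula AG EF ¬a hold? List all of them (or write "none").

{st0, st1, st2, st3, st4, st5, st6}

States satisfying EF ¬a: {st0, st1, st2, st3, st4, st5, st6}.
States satisfying AG EF ¬a: {st0, st1, st2, st3, st4, st5, st6}.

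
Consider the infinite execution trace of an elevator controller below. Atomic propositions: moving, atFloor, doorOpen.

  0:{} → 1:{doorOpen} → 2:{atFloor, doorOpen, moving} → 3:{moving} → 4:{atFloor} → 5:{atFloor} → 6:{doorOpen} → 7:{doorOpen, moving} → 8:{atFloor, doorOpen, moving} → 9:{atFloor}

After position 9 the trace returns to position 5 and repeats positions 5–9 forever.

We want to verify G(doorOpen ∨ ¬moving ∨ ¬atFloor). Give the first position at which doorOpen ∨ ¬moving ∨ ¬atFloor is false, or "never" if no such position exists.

never

doorOpen ∨ ¬moving ∨ ¬atFloor holds at every position 0..9, and those are all the positions the trace ever visits, so the invariant G(doorOpen ∨ ¬moving ∨ ¬atFloor) is never violated.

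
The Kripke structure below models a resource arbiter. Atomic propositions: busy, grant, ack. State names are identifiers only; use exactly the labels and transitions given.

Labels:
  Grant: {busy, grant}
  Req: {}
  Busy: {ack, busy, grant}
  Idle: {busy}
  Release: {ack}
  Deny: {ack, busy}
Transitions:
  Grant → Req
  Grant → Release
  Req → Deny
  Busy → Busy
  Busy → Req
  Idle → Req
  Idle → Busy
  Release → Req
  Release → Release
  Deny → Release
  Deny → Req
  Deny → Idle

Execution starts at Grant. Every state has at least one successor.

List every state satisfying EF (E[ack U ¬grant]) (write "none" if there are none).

States satisfying E[ack U ¬grant]: {Req, Busy, Idle, Release, Deny}.
States satisfying EF (E[ack U ¬grant]): {Grant, Req, Busy, Idle, Release, Deny}.

{Grant, Req, Busy, Idle, Release, Deny}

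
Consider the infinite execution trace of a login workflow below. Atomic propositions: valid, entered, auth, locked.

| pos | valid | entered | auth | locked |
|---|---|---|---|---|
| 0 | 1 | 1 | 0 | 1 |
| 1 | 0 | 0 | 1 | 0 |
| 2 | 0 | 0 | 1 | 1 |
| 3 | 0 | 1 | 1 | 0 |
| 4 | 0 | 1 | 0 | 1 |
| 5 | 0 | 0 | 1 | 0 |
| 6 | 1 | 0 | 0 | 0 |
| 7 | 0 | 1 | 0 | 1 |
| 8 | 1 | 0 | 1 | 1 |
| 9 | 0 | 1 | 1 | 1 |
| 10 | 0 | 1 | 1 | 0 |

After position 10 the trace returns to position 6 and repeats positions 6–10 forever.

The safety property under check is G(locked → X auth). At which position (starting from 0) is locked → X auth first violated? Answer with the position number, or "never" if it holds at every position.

locked → X auth holds at every position 0..10, and those are all the positions the trace ever visits, so the invariant G(locked → X auth) is never violated.

never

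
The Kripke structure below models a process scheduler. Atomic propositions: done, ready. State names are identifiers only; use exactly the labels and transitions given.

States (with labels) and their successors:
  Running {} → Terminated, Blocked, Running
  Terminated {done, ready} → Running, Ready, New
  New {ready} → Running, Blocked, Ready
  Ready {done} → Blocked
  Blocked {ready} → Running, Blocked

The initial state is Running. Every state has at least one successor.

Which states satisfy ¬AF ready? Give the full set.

{Running}

States satisfying ready: {Terminated, New, Blocked}.
States satisfying AF ready: {Terminated, New, Ready, Blocked}.
States satisfying ¬AF ready: {Running}.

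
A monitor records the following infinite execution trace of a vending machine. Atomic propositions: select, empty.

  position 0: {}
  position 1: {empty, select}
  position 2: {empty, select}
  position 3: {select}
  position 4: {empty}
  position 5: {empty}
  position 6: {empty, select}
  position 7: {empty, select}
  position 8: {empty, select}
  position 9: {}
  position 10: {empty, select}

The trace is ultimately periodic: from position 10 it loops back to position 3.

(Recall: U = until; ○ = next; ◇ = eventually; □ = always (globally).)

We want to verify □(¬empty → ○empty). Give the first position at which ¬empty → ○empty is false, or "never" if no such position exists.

¬empty → ○empty holds at every position 0..10, and those are all the positions the trace ever visits, so the invariant □(¬empty → ○empty) is never violated.

never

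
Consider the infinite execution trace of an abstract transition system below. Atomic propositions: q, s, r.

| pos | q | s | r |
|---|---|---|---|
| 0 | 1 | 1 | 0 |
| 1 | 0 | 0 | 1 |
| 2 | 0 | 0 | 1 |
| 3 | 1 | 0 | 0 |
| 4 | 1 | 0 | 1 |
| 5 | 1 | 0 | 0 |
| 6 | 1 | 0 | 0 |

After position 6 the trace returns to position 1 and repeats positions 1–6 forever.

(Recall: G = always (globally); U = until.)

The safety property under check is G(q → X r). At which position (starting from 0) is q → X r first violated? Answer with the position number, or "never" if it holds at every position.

4

Check q → X r at each position in order: 0 ✓, 1 ✓, 2 ✓, 3 ✓.
At position 4 the labels are {q, r} and the next position 5 has {q}, so q → X r is false there. This is the first violation.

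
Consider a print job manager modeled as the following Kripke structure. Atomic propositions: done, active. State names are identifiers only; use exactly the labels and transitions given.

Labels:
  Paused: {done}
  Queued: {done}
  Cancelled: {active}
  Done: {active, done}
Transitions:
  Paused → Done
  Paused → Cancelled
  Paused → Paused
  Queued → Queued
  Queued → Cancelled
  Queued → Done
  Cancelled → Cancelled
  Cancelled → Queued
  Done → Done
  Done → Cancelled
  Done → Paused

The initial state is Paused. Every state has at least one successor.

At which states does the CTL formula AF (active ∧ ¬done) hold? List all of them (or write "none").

States satisfying active ∧ ¬done: {Cancelled}.
States satisfying AF (active ∧ ¬done): {Cancelled}.

{Cancelled}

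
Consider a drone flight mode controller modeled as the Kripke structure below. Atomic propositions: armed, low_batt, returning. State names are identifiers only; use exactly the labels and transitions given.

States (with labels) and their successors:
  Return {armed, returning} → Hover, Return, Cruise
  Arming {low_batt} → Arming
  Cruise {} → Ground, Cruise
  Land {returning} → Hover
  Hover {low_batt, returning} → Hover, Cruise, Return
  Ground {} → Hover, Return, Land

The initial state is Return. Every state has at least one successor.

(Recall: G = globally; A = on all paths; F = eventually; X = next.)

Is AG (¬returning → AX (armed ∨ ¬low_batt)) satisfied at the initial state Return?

Does not hold

States satisfying ¬returning → AX (armed ∨ ¬low_batt): {Return, Cruise, Land, Hover}.
States satisfying AG (¬returning → AX (armed ∨ ¬low_batt)): ∅.
Ground is reachable from Return and violates ¬returning → AX (armed ∨ ¬low_batt), so AG fails at Return.
Return ∉ Sat(AG (¬returning → AX (armed ∨ ¬low_batt))).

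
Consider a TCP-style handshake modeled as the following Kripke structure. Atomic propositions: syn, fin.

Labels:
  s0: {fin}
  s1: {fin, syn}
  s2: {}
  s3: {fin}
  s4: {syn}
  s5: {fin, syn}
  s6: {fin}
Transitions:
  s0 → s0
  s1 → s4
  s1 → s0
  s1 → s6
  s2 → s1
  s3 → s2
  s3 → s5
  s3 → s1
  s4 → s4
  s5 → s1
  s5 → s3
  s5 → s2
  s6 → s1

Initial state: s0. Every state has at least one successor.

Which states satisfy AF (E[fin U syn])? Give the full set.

States satisfying E[fin U syn]: {s1, s3, s4, s5, s6}.
States satisfying AF (E[fin U syn]): {s1, s2, s3, s4, s5, s6}.

{s1, s2, s3, s4, s5, s6}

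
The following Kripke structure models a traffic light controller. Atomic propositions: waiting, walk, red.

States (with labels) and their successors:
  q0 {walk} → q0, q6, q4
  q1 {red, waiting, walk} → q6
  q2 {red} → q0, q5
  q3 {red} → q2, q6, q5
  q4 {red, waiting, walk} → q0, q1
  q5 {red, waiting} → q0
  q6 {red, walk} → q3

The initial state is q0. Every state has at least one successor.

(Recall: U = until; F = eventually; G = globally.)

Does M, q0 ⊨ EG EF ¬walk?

States satisfying EF ¬walk: {q0, q1, q2, q3, q4, q5, q6}.
States satisfying EG EF ¬walk: {q0, q1, q2, q3, q4, q5, q6}.
q0 ∈ Sat(EG EF ¬walk).

Holds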